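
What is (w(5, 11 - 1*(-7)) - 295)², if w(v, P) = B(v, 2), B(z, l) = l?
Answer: 85849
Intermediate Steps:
w(v, P) = 2
(w(5, 11 - 1*(-7)) - 295)² = (2 - 295)² = (-293)² = 85849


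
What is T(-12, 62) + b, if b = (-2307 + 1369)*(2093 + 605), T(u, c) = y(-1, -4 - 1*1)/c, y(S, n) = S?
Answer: -156904889/62 ≈ -2.5307e+6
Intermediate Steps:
T(u, c) = -1/c
b = -2530724 (b = -938*2698 = -2530724)
T(-12, 62) + b = -1/62 - 2530724 = -156904889/62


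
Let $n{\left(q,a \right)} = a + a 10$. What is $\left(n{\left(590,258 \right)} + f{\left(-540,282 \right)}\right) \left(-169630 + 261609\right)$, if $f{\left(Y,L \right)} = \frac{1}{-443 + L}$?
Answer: $\frac{42026768743}{161} \approx 2.6104 \cdot 10^{8}$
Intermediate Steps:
$n{\left(q,a \right)} = 11 a$ ($n{\left(q,a \right)} = a + 10 a = 11 a$)
$\left(n{\left(590,258 \right)} + f{\left(-540,282 \right)}\right) \left(-169630 + 261609\right) = \left(11 \cdot 258 + \frac{1}{-443 + 282}\right) \left(-169630 + 261609\right) = \left(2838 + \frac{1}{-161}\right) 91979 = \left(2838 - \frac{1}{161}\right) 91979 = \frac{456917}{161} \cdot 91979 = \frac{42026768743}{161}$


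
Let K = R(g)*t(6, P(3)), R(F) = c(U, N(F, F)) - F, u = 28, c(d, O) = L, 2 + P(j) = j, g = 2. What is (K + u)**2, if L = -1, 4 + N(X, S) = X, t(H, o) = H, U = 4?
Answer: 100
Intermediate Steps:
P(j) = -2 + j
N(X, S) = -4 + X
c(d, O) = -1
R(F) = -1 - F
K = -18 (K = (-1 - 1*2)*6 = (-1 - 2)*6 = -3*6 = -18)
(K + u)**2 = (-18 + 28)**2 = 10**2 = 100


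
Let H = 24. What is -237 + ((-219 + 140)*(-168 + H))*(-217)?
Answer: -2468829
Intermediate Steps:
-237 + ((-219 + 140)*(-168 + H))*(-217) = -237 + ((-219 + 140)*(-168 + 24))*(-217) = -237 - 79*(-144)*(-217) = -237 + 11376*(-217) = -237 - 2468592 = -2468829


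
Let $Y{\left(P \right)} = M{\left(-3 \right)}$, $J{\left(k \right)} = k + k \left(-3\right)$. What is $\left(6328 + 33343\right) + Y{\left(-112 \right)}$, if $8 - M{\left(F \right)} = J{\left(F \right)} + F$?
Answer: $39676$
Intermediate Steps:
$J{\left(k \right)} = - 2 k$ ($J{\left(k \right)} = k - 3 k = - 2 k$)
$M{\left(F \right)} = 8 + F$ ($M{\left(F \right)} = 8 - \left(- 2 F + F\right) = 8 - - F = 8 + F$)
$Y{\left(P \right)} = 5$ ($Y{\left(P \right)} = 8 - 3 = 5$)
$\left(6328 + 33343\right) + Y{\left(-112 \right)} = \left(6328 + 33343\right) + 5 = 39671 + 5 = 39676$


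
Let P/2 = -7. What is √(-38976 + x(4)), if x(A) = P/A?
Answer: 7*I*√3182/2 ≈ 197.43*I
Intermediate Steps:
P = -14 (P = 2*(-7) = -14)
x(A) = -14/A
√(-38976 + x(4)) = √(-38976 - 14/4) = √(-38976 - 14*¼) = √(-38976 - 7/2) = √(-77959/2) = 7*I*√3182/2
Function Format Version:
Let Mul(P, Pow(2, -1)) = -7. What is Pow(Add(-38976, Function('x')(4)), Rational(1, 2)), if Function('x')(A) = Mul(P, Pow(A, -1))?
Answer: Mul(Rational(7, 2), I, Pow(3182, Rational(1, 2))) ≈ Mul(197.43, I)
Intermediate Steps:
P = -14 (P = Mul(2, -7) = -14)
Function('x')(A) = Mul(-14, Pow(A, -1))
Pow(Add(-38976, Function('x')(4)), Rational(1, 2)) = Pow(Add(-38976, Mul(-14, Pow(4, -1))), Rational(1, 2)) = Pow(Add(-38976, Mul(-14, Rational(1, 4))), Rational(1, 2)) = Pow(Add(-38976, Rational(-7, 2)), Rational(1, 2)) = Pow(Rational(-77959, 2), Rational(1, 2)) = Mul(Rational(7, 2), I, Pow(3182, Rational(1, 2)))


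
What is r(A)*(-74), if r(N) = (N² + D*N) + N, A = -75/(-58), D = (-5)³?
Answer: 19749675/1682 ≈ 11742.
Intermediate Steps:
D = -125
A = 75/58 (A = -75*(-1/58) = 75/58 ≈ 1.2931)
r(N) = N² - 124*N (r(N) = (N² - 125*N) + N = N² - 124*N)
r(A)*(-74) = (75*(-124 + 75/58)/58)*(-74) = ((75/58)*(-7117/58))*(-74) = -533775/3364*(-74) = 19749675/1682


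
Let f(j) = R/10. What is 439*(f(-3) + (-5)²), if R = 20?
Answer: 11853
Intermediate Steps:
f(j) = 2 (f(j) = 20/10 = 20*(⅒) = 2)
439*(f(-3) + (-5)²) = 439*(2 + (-5)²) = 439*(2 + 25) = 439*27 = 11853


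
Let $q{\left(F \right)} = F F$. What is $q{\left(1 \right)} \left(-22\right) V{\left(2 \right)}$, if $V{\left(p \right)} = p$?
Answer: $-44$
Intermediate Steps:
$q{\left(F \right)} = F^{2}$
$q{\left(1 \right)} \left(-22\right) V{\left(2 \right)} = 1^{2} \left(-22\right) 2 = 1 \left(-22\right) 2 = \left(-22\right) 2 = -44$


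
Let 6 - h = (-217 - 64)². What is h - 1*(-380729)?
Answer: 301774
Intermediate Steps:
h = -78955 (h = 6 - (-217 - 64)² = 6 - 1*(-281)² = 6 - 1*78961 = 6 - 78961 = -78955)
h - 1*(-380729) = -78955 - 1*(-380729) = -78955 + 380729 = 301774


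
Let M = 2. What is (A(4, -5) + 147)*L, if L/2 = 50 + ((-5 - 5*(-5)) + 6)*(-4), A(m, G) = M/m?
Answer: -15930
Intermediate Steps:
A(m, G) = 2/m
L = -108 (L = 2*(50 + ((-5 - 5*(-5)) + 6)*(-4)) = 2*(50 + ((-5 + 25) + 6)*(-4)) = 2*(50 + (20 + 6)*(-4)) = 2*(50 + 26*(-4)) = 2*(50 - 104) = 2*(-54) = -108)
(A(4, -5) + 147)*L = (2/4 + 147)*(-108) = (2*(¼) + 147)*(-108) = (½ + 147)*(-108) = (295/2)*(-108) = -15930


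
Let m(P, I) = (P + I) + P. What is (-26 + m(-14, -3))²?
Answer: 3249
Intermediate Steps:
m(P, I) = I + 2*P (m(P, I) = (I + P) + P = I + 2*P)
(-26 + m(-14, -3))² = (-26 + (-3 + 2*(-14)))² = (-26 + (-3 - 28))² = (-26 - 31)² = (-57)² = 3249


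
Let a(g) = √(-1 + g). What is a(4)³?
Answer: 3*√3 ≈ 5.1962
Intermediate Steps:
a(4)³ = (√(-1 + 4))³ = (√3)³ = 3*√3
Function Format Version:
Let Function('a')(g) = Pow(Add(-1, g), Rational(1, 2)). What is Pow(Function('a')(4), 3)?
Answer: Mul(3, Pow(3, Rational(1, 2))) ≈ 5.1962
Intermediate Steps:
Pow(Function('a')(4), 3) = Pow(Pow(Add(-1, 4), Rational(1, 2)), 3) = Pow(Pow(3, Rational(1, 2)), 3) = Mul(3, Pow(3, Rational(1, 2)))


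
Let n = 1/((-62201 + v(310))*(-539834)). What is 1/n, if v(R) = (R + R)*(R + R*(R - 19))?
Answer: -30263201466966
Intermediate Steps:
v(R) = 2*R*(R + R*(-19 + R)) (v(R) = (2*R)*(R + R*(-19 + R)) = 2*R*(R + R*(-19 + R)))
n = -1/30263201466966 (n = 1/(-62201 + 2*310²*(-18 + 310)*(-539834)) = -1/539834/(-62201 + 2*96100*292) = -1/539834/(-62201 + 56122400) = -1/539834/56060199 = (1/56060199)*(-1/539834) = -1/30263201466966 ≈ -3.3043e-14)
1/n = 1/(-1/30263201466966) = -30263201466966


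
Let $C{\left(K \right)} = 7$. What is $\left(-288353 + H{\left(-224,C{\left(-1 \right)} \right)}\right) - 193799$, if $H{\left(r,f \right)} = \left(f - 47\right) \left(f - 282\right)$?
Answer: $-471152$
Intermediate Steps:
$H{\left(r,f \right)} = \left(-282 + f\right) \left(-47 + f\right)$ ($H{\left(r,f \right)} = \left(-47 + f\right) \left(-282 + f\right) = \left(-282 + f\right) \left(-47 + f\right)$)
$\left(-288353 + H{\left(-224,C{\left(-1 \right)} \right)}\right) - 193799 = \left(-288353 + \left(13254 + 7^{2} - 2303\right)\right) - 193799 = \left(-288353 + \left(13254 + 49 - 2303\right)\right) - 193799 = \left(-288353 + 11000\right) - 193799 = -277353 - 193799 = -471152$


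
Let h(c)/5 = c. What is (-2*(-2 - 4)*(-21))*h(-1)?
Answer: 1260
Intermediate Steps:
h(c) = 5*c
(-2*(-2 - 4)*(-21))*h(-1) = (-2*(-2 - 4)*(-21))*(5*(-1)) = (-2*(-6)*(-21))*(-5) = (12*(-21))*(-5) = -252*(-5) = 1260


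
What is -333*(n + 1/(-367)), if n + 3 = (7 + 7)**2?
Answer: -23586390/367 ≈ -64268.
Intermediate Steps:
n = 193 (n = -3 + (7 + 7)**2 = -3 + 14**2 = -3 + 196 = 193)
-333*(n + 1/(-367)) = -333*(193 + 1/(-367)) = -333*(193 - 1/367) = -333*70830/367 = -23586390/367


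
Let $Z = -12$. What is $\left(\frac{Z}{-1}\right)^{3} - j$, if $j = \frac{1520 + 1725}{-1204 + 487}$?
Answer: $\frac{1242221}{717} \approx 1732.5$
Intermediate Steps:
$j = - \frac{3245}{717}$ ($j = \frac{3245}{-717} = 3245 \left(- \frac{1}{717}\right) = - \frac{3245}{717} \approx -4.5258$)
$\left(\frac{Z}{-1}\right)^{3} - j = \left(- \frac{12}{-1}\right)^{3} - - \frac{3245}{717} = \left(\left(-12\right) \left(-1\right)\right)^{3} + \frac{3245}{717} = 12^{3} + \frac{3245}{717} = 1728 + \frac{3245}{717} = \frac{1242221}{717}$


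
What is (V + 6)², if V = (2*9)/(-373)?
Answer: 4928400/139129 ≈ 35.423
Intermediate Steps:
V = -18/373 (V = 18*(-1/373) = -18/373 ≈ -0.048257)
(V + 6)² = (-18/373 + 6)² = (2220/373)² = 4928400/139129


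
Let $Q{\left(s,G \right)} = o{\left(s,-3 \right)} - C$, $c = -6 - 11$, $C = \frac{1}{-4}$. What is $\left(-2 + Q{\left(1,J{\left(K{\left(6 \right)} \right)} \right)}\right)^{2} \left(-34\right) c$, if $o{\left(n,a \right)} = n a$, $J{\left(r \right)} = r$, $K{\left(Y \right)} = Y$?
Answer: $\frac{104329}{8} \approx 13041.0$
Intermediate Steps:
$C = - \frac{1}{4} \approx -0.25$
$o{\left(n,a \right)} = a n$
$c = -17$
$Q{\left(s,G \right)} = \frac{1}{4} - 3 s$ ($Q{\left(s,G \right)} = - 3 s - - \frac{1}{4} = - 3 s + \frac{1}{4} = \frac{1}{4} - 3 s$)
$\left(-2 + Q{\left(1,J{\left(K{\left(6 \right)} \right)} \right)}\right)^{2} \left(-34\right) c = \left(-2 + \left(\frac{1}{4} - 3\right)\right)^{2} \left(-34\right) \left(-17\right) = \left(-2 - \frac{11}{4}\right)^{2} \left(-34\right) \left(-17\right) = \left(- \frac{19}{4}\right)^{2} \left(-34\right) \left(-17\right) = \frac{361}{16} \left(-34\right) \left(-17\right) = \left(- \frac{6137}{8}\right) \left(-17\right) = \frac{104329}{8}$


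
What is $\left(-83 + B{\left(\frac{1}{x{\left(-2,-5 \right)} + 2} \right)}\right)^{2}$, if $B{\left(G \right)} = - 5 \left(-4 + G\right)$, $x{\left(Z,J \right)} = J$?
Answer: $\frac{33856}{9} \approx 3761.8$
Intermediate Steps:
$B{\left(G \right)} = 20 - 5 G$
$\left(-83 + B{\left(\frac{1}{x{\left(-2,-5 \right)} + 2} \right)}\right)^{2} = \left(-83 + \left(20 - \frac{5}{-5 + 2}\right)\right)^{2} = \left(-83 + \left(20 - \frac{5}{-3}\right)\right)^{2} = \left(-83 + \left(20 - - \frac{5}{3}\right)\right)^{2} = \left(-83 + \left(20 + \frac{5}{3}\right)\right)^{2} = \left(-83 + \frac{65}{3}\right)^{2} = \left(- \frac{184}{3}\right)^{2} = \frac{33856}{9}$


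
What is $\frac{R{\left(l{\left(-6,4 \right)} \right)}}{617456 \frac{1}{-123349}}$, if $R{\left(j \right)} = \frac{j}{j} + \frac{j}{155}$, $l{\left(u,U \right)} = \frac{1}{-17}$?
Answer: $- \frac{5240343}{26241880} \approx -0.19969$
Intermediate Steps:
$l{\left(u,U \right)} = - \frac{1}{17}$
$R{\left(j \right)} = 1 + \frac{j}{155}$ ($R{\left(j \right)} = 1 + j \frac{1}{155} = 1 + \frac{j}{155}$)
$\frac{R{\left(l{\left(-6,4 \right)} \right)}}{617456 \frac{1}{-123349}} = \frac{1 + \frac{1}{155} \left(- \frac{1}{17}\right)}{617456 \frac{1}{-123349}} = \frac{1 - \frac{1}{2635}}{617456 \left(- \frac{1}{123349}\right)} = \frac{2634}{2635 \left(- \frac{617456}{123349}\right)} = \frac{2634}{2635} \left(- \frac{123349}{617456}\right) = - \frac{5240343}{26241880}$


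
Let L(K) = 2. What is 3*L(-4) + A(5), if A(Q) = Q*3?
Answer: 21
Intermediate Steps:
A(Q) = 3*Q
3*L(-4) + A(5) = 3*2 + 3*5 = 6 + 15 = 21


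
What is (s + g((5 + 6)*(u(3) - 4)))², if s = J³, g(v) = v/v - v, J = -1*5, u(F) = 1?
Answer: 8281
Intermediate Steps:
J = -5
g(v) = 1 - v
s = -125 (s = (-5)³ = -125)
(s + g((5 + 6)*(u(3) - 4)))² = (-125 + (1 - (5 + 6)*(1 - 4)))² = (-125 + (1 - 11*(-3)))² = (-125 + (1 - 1*(-33)))² = (-125 + (1 + 33))² = (-125 + 34)² = (-91)² = 8281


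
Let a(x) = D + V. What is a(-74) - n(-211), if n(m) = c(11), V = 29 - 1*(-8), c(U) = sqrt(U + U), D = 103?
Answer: 140 - sqrt(22) ≈ 135.31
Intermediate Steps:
c(U) = sqrt(2)*sqrt(U) (c(U) = sqrt(2*U) = sqrt(2)*sqrt(U))
V = 37 (V = 29 + 8 = 37)
a(x) = 140 (a(x) = 103 + 37 = 140)
n(m) = sqrt(22) (n(m) = sqrt(2)*sqrt(11) = sqrt(22))
a(-74) - n(-211) = 140 - sqrt(22)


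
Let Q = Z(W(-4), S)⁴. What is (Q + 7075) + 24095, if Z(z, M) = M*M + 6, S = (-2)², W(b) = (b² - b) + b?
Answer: 265426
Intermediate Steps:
W(b) = b²
S = 4
Z(z, M) = 6 + M² (Z(z, M) = M² + 6 = 6 + M²)
Q = 234256 (Q = (6 + 4²)⁴ = (6 + 16)⁴ = 22⁴ = 234256)
(Q + 7075) + 24095 = (234256 + 7075) + 24095 = 241331 + 24095 = 265426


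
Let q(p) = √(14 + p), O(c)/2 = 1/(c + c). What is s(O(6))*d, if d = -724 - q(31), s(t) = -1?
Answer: 724 + 3*√5 ≈ 730.71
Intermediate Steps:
O(c) = 1/c (O(c) = 2/(c + c) = 2/((2*c)) = 2*(1/(2*c)) = 1/c)
d = -724 - 3*√5 (d = -724 - √(14 + 31) = -724 - √45 = -724 - 3*√5 ≈ -730.71)
s(O(6))*d = -(-724 - 3*√5) = 724 + 3*√5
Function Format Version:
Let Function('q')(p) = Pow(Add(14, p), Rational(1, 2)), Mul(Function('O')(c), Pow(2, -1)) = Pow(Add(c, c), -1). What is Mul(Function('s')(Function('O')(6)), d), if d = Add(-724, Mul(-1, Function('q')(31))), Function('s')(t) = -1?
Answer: Add(724, Mul(3, Pow(5, Rational(1, 2)))) ≈ 730.71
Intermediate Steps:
Function('O')(c) = Pow(c, -1) (Function('O')(c) = Mul(2, Pow(Add(c, c), -1)) = Mul(2, Pow(Mul(2, c), -1)) = Mul(2, Mul(Rational(1, 2), Pow(c, -1))) = Pow(c, -1))
d = Add(-724, Mul(-3, Pow(5, Rational(1, 2)))) (d = Add(-724, Mul(-1, Pow(Add(14, 31), Rational(1, 2)))) = Add(-724, Mul(-1, Pow(45, Rational(1, 2)))) = Add(-724, Mul(-1, Mul(3, Pow(5, Rational(1, 2))))) = Add(-724, Mul(-3, Pow(5, Rational(1, 2)))) ≈ -730.71)
Mul(Function('s')(Function('O')(6)), d) = Mul(-1, Add(-724, Mul(-3, Pow(5, Rational(1, 2))))) = Add(724, Mul(3, Pow(5, Rational(1, 2))))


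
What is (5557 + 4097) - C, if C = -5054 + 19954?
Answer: -5246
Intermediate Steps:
C = 14900
(5557 + 4097) - C = (5557 + 4097) - 1*14900 = 9654 - 14900 = -5246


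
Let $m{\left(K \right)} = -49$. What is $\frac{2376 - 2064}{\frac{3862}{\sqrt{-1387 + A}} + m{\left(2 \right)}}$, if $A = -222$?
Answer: $- \frac{1892184}{1444481} + \frac{92688 i \sqrt{1609}}{1444481} \approx -1.3099 + 2.5739 i$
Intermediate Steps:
$\frac{2376 - 2064}{\frac{3862}{\sqrt{-1387 + A}} + m{\left(2 \right)}} = \frac{2376 - 2064}{\frac{3862}{\sqrt{-1387 - 222}} - 49} = \frac{312}{\frac{3862}{\sqrt{-1609}} - 49} = \frac{312}{\frac{3862}{i \sqrt{1609}} - 49} = \frac{312}{3862 \left(- \frac{i \sqrt{1609}}{1609}\right) - 49} = \frac{312}{- \frac{3862 i \sqrt{1609}}{1609} - 49} = \frac{312}{-49 - \frac{3862 i \sqrt{1609}}{1609}}$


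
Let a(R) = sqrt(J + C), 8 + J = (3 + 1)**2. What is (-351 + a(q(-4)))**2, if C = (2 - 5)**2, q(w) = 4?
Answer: (351 - sqrt(17))**2 ≈ 1.2032e+5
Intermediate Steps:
C = 9 (C = (-3)**2 = 9)
J = 8 (J = -8 + (3 + 1)**2 = -8 + 4**2 = -8 + 16 = 8)
a(R) = sqrt(17) (a(R) = sqrt(8 + 9) = sqrt(17))
(-351 + a(q(-4)))**2 = (-351 + sqrt(17))**2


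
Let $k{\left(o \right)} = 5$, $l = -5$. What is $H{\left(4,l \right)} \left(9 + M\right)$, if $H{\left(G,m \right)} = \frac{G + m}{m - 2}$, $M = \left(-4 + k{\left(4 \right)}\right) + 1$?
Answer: $\frac{11}{7} \approx 1.5714$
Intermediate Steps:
$M = 2$ ($M = \left(-4 + 5\right) + 1 = 1 + 1 = 2$)
$H{\left(G,m \right)} = \frac{G + m}{-2 + m}$
$H{\left(4,l \right)} \left(9 + M\right) = \frac{4 - 5}{-2 - 5} \left(9 + 2\right) = \frac{1}{-7} \left(-1\right) 11 = \left(- \frac{1}{7}\right) \left(-1\right) 11 = \frac{1}{7} \cdot 11 = \frac{11}{7}$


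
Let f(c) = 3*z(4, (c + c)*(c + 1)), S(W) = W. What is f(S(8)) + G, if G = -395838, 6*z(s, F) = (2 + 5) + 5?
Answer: -395832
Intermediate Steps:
z(s, F) = 2 (z(s, F) = ((2 + 5) + 5)/6 = (7 + 5)/6 = (⅙)*12 = 2)
f(c) = 6 (f(c) = 3*2 = 6)
f(S(8)) + G = 6 - 395838 = -395832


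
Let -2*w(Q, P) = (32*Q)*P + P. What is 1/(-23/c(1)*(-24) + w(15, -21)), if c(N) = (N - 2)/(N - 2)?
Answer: 2/11205 ≈ 0.00017849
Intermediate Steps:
w(Q, P) = -P/2 - 16*P*Q (w(Q, P) = -((32*Q)*P + P)/2 = -(32*P*Q + P)/2 = -(P + 32*P*Q)/2 = -P/2 - 16*P*Q)
c(N) = 1 (c(N) = (-2 + N)/(-2 + N) = 1)
1/(-23/c(1)*(-24) + w(15, -21)) = 1/(-23/1*(-24) - 1/2*(-21)*(1 + 32*15)) = 1/(-23*1*(-24) - 1/2*(-21)*(1 + 480)) = 1/(-23*(-24) - 1/2*(-21)*481) = 1/(552 + 10101/2) = 1/(11205/2) = 2/11205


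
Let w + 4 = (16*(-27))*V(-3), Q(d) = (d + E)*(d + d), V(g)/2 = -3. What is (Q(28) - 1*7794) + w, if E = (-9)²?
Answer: 898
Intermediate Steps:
E = 81
V(g) = -6 (V(g) = 2*(-3) = -6)
Q(d) = 2*d*(81 + d) (Q(d) = (d + 81)*(d + d) = (81 + d)*(2*d) = 2*d*(81 + d))
w = 2588 (w = -4 + (16*(-27))*(-6) = -4 - 432*(-6) = -4 + 2592 = 2588)
(Q(28) - 1*7794) + w = (2*28*(81 + 28) - 1*7794) + 2588 = (2*28*109 - 7794) + 2588 = (6104 - 7794) + 2588 = -1690 + 2588 = 898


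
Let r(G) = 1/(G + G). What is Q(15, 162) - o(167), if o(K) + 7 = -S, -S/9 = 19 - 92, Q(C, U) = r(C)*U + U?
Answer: 4157/5 ≈ 831.40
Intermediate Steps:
r(G) = 1/(2*G)
Q(C, U) = U + U/(2*C) (Q(C, U) = (1/(2*C))*U + U = U/(2*C) + U = U + U/(2*C))
S = 657 (S = -9*(19 - 92) = -9*(-73) = 657)
o(K) = -664 (o(K) = -7 - 1*657 = -7 - 657 = -664)
Q(15, 162) - o(167) = (162 + (1/2)*162/15) - 1*(-664) = (162 + (1/2)*162*(1/15)) + 664 = (162 + 27/5) + 664 = 837/5 + 664 = 4157/5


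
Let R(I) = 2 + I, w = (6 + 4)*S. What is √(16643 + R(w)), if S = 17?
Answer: √16815 ≈ 129.67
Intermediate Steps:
w = 170 (w = (6 + 4)*17 = 10*17 = 170)
√(16643 + R(w)) = √(16643 + (2 + 170)) = √(16643 + 172) = √16815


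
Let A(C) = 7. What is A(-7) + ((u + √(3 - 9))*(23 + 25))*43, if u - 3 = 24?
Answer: 55735 + 2064*I*√6 ≈ 55735.0 + 5055.8*I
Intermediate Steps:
u = 27 (u = 3 + 24 = 27)
A(-7) + ((u + √(3 - 9))*(23 + 25))*43 = 7 + ((27 + √(3 - 9))*(23 + 25))*43 = 7 + ((27 + √(-6))*48)*43 = 7 + ((27 + I*√6)*48)*43 = 7 + (1296 + 48*I*√6)*43 = 7 + (55728 + 2064*I*√6) = 55735 + 2064*I*√6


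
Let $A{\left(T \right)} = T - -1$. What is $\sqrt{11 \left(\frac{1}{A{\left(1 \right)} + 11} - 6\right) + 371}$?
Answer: $\frac{2 \sqrt{12922}}{13} \approx 17.488$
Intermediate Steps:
$A{\left(T \right)} = 1 + T$ ($A{\left(T \right)} = T + 1 = 1 + T$)
$\sqrt{11 \left(\frac{1}{A{\left(1 \right)} + 11} - 6\right) + 371} = \sqrt{11 \left(\frac{1}{\left(1 + 1\right) + 11} - 6\right) + 371} = \sqrt{11 \left(\frac{1}{2 + 11} - 6\right) + 371} = \sqrt{11 \left(\frac{1}{13} - 6\right) + 371} = \sqrt{11 \left(- \frac{77}{13}\right) + 371} = \sqrt{- \frac{847}{13} + 371} = \sqrt{\frac{3976}{13}} = \frac{2 \sqrt{12922}}{13}$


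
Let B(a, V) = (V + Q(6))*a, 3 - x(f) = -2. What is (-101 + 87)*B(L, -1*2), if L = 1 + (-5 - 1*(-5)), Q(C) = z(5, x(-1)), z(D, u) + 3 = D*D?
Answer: -280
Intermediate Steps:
x(f) = 5 (x(f) = 3 - 1*(-2) = 3 + 2 = 5)
z(D, u) = -3 + D² (z(D, u) = -3 + D*D = -3 + D²)
Q(C) = 22 (Q(C) = -3 + 5² = -3 + 25 = 22)
L = 1 (L = 1 + (-5 + 5) = 1 + 0 = 1)
B(a, V) = a*(22 + V) (B(a, V) = (V + 22)*a = (22 + V)*a = a*(22 + V))
(-101 + 87)*B(L, -1*2) = (-101 + 87)*(1*(22 - 1*2)) = -14*(22 - 2) = -14*20 = -280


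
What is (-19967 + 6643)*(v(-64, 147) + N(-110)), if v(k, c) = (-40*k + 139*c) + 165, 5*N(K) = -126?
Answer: -1541107136/5 ≈ -3.0822e+8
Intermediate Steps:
N(K) = -126/5 (N(K) = (⅕)*(-126) = -126/5)
v(k, c) = 165 - 40*k + 139*c
(-19967 + 6643)*(v(-64, 147) + N(-110)) = (-19967 + 6643)*((165 - 40*(-64) + 139*147) - 126/5) = -13324*((165 + 2560 + 20433) - 126/5) = -13324*(23158 - 126/5) = -13324*115664/5 = -1541107136/5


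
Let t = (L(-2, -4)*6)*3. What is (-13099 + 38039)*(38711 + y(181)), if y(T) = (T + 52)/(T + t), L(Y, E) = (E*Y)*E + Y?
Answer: 416104147520/431 ≈ 9.6544e+8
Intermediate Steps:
L(Y, E) = Y + Y*E**2 (L(Y, E) = Y*E**2 + Y = Y + Y*E**2)
t = -612 (t = (-2*(1 + (-4)**2)*6)*3 = (-2*(1 + 16)*6)*3 = (-2*17*6)*3 = -34*6*3 = -204*3 = -612)
y(T) = (52 + T)/(-612 + T) (y(T) = (T + 52)/(T - 612) = (52 + T)/(-612 + T))
(-13099 + 38039)*(38711 + y(181)) = (-13099 + 38039)*(38711 + (52 + 181)/(-612 + 181)) = 24940*(38711 + 233/(-431)) = 24940*(38711 - 1/431*233) = 24940*(38711 - 233/431) = 24940*(16684208/431) = 416104147520/431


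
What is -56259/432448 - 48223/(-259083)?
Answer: 6278189407/112039925184 ≈ 0.056035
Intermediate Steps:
-56259/432448 - 48223/(-259083) = -56259*1/432448 - 48223*(-1/259083) = -56259/432448 + 48223/259083 = 6278189407/112039925184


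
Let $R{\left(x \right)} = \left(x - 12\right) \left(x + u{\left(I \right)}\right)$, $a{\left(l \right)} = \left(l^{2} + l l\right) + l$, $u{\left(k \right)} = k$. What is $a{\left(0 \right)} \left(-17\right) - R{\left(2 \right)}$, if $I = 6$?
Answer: $80$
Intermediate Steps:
$a{\left(l \right)} = l + 2 l^{2}$ ($a{\left(l \right)} = \left(l^{2} + l^{2}\right) + l = 2 l^{2} + l = l + 2 l^{2}$)
$R{\left(x \right)} = \left(-12 + x\right) \left(6 + x\right)$ ($R{\left(x \right)} = \left(x - 12\right) \left(x + 6\right) = \left(-12 + x\right) \left(6 + x\right)$)
$a{\left(0 \right)} \left(-17\right) - R{\left(2 \right)} = 0 \left(1 + 2 \cdot 0\right) \left(-17\right) - \left(-72 + 2^{2} - 12\right) = 0 \left(1 + 0\right) \left(-17\right) - \left(-72 + 4 - 12\right) = 0 \cdot 1 \left(-17\right) - -80 = 0 \left(-17\right) + 80 = 0 + 80 = 80$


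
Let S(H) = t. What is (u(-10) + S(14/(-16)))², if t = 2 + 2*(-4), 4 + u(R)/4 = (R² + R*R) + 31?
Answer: 813604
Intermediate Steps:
u(R) = 108 + 8*R² (u(R) = -16 + 4*((R² + R*R) + 31) = -16 + 4*((R² + R²) + 31) = -16 + 4*(2*R² + 31) = -16 + 4*(31 + 2*R²) = -16 + (124 + 8*R²) = 108 + 8*R²)
t = -6 (t = 2 - 8 = -6)
S(H) = -6
(u(-10) + S(14/(-16)))² = ((108 + 8*(-10)²) - 6)² = ((108 + 8*100) - 6)² = ((108 + 800) - 6)² = (908 - 6)² = 902² = 813604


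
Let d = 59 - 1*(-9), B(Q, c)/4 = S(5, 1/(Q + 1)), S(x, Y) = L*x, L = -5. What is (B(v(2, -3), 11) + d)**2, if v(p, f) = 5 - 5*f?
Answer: 1024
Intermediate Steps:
S(x, Y) = -5*x
B(Q, c) = -100 (B(Q, c) = 4*(-5*5) = 4*(-25) = -100)
d = 68 (d = 59 + 9 = 68)
(B(v(2, -3), 11) + d)**2 = (-100 + 68)**2 = (-32)**2 = 1024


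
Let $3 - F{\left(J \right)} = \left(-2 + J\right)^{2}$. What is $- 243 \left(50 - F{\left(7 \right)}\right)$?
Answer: $-17496$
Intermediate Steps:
$F{\left(J \right)} = 3 - \left(-2 + J\right)^{2}$
$- 243 \left(50 - F{\left(7 \right)}\right) = - 243 \left(50 - \left(3 - \left(-2 + 7\right)^{2}\right)\right) = - 243 \left(50 - \left(3 - 5^{2}\right)\right) = - 243 \left(50 - \left(3 - 25\right)\right) = - 243 \left(50 - -22\right) = - 243 \left(50 + 22\right) = \left(-243\right) 72 = -17496$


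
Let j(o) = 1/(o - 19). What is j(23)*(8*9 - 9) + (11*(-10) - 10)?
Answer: -417/4 ≈ -104.25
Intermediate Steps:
j(o) = 1/(-19 + o)
j(23)*(8*9 - 9) + (11*(-10) - 10) = (8*9 - 9)/(-19 + 23) + (11*(-10) - 10) = (72 - 9)/4 + (-110 - 10) = (¼)*63 - 120 = 63/4 - 120 = -417/4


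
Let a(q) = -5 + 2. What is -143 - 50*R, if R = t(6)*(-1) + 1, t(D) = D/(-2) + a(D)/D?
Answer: -368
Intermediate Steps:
a(q) = -3
t(D) = -3/D - D/2 (t(D) = D/(-2) - 3/D = D*(-1/2) - 3/D = -D/2 - 3/D = -3/D - D/2)
R = 9/2 (R = (-3/6 - 1/2*6)*(-1) + 1 = (-3*1/6 - 3)*(-1) + 1 = (-1/2 - 3)*(-1) + 1 = -7/2*(-1) + 1 = 7/2 + 1 = 9/2 ≈ 4.5000)
-143 - 50*R = -143 - 50*9/2 = -143 - 225 = -368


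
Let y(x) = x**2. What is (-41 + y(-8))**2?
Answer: 529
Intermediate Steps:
(-41 + y(-8))**2 = (-41 + (-8)**2)**2 = (-41 + 64)**2 = 23**2 = 529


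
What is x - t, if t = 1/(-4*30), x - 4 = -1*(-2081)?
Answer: 250201/120 ≈ 2085.0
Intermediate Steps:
x = 2085 (x = 4 - 1*(-2081) = 4 + 2081 = 2085)
t = -1/120 (t = 1/(-120) = -1/120 ≈ -0.0083333)
x - t = 2085 - 1*(-1/120) = 2085 + 1/120 = 250201/120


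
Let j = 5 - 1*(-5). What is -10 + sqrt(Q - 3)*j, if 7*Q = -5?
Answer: -10 + 10*I*sqrt(182)/7 ≈ -10.0 + 19.272*I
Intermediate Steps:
Q = -5/7 (Q = (1/7)*(-5) = -5/7 ≈ -0.71429)
j = 10 (j = 5 + 5 = 10)
-10 + sqrt(Q - 3)*j = -10 + sqrt(-5/7 - 3)*10 = -10 + sqrt(-26/7)*10 = -10 + (I*sqrt(182)/7)*10 = -10 + 10*I*sqrt(182)/7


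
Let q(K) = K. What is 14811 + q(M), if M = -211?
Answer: 14600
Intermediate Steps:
14811 + q(M) = 14811 - 211 = 14600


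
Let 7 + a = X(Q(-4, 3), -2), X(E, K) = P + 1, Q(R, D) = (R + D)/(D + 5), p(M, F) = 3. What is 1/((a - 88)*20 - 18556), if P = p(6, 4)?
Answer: -1/20376 ≈ -4.9077e-5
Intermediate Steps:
P = 3
Q(R, D) = (D + R)/(5 + D)
X(E, K) = 4 (X(E, K) = 3 + 1 = 4)
a = -3 (a = -7 + 4 = -3)
1/((a - 88)*20 - 18556) = 1/((-3 - 88)*20 - 18556) = 1/(-91*20 - 18556) = 1/(-1820 - 18556) = 1/(-20376) = -1/20376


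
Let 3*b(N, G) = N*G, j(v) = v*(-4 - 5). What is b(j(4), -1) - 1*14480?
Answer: -14468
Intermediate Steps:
j(v) = -9*v (j(v) = v*(-9) = -9*v)
b(N, G) = G*N/3 (b(N, G) = (N*G)/3 = (G*N)/3 = G*N/3)
b(j(4), -1) - 1*14480 = (1/3)*(-1)*(-9*4) - 1*14480 = (1/3)*(-1)*(-36) - 14480 = 12 - 14480 = -14468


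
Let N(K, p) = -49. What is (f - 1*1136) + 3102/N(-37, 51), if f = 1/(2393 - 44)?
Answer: -138041285/115101 ≈ -1199.3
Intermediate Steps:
f = 1/2349 ≈ 0.00042571
(f - 1*1136) + 3102/N(-37, 51) = (1/2349 - 1*1136) + 3102/(-49) = (1/2349 - 1136) + 3102*(-1/49) = -2668463/2349 - 3102/49 = -138041285/115101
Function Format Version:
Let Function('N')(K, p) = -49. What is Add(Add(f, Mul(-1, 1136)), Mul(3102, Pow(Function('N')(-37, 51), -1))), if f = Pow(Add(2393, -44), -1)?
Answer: Rational(-138041285, 115101) ≈ -1199.3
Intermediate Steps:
f = Rational(1, 2349) (f = Pow(2349, -1) = Rational(1, 2349) ≈ 0.00042571)
Add(Add(f, Mul(-1, 1136)), Mul(3102, Pow(Function('N')(-37, 51), -1))) = Add(Add(Rational(1, 2349), Mul(-1, 1136)), Mul(3102, Pow(-49, -1))) = Add(Add(Rational(1, 2349), -1136), Mul(3102, Rational(-1, 49))) = Add(Rational(-2668463, 2349), Rational(-3102, 49)) = Rational(-138041285, 115101)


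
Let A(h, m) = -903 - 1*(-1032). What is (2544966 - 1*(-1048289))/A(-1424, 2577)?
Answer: 3593255/129 ≈ 27855.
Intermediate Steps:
A(h, m) = 129 (A(h, m) = -903 + 1032 = 129)
(2544966 - 1*(-1048289))/A(-1424, 2577) = (2544966 - 1*(-1048289))/129 = (2544966 + 1048289)*(1/129) = 3593255*(1/129) = 3593255/129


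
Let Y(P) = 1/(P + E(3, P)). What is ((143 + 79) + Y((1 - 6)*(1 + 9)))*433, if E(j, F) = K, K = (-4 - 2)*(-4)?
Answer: 2498843/26 ≈ 96109.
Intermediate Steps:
K = 24 (K = -6*(-4) = 24)
E(j, F) = 24
Y(P) = 1/(24 + P) (Y(P) = 1/(P + 24) = 1/(24 + P))
((143 + 79) + Y((1 - 6)*(1 + 9)))*433 = ((143 + 79) + 1/(24 + (1 - 6)*(1 + 9)))*433 = (222 + 1/(24 - 5*10))*433 = (222 + 1/(24 - 50))*433 = (222 + 1/(-26))*433 = (222 - 1/26)*433 = (5771/26)*433 = 2498843/26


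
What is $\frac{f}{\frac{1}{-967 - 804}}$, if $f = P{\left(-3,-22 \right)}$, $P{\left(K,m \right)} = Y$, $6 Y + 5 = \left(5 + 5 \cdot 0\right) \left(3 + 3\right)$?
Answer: $- \frac{44275}{6} \approx -7379.2$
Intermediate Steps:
$Y = \frac{25}{6}$ ($Y = - \frac{5}{6} + \frac{\left(5 + 5 \cdot 0\right) \left(3 + 3\right)}{6} = - \frac{5}{6} + \frac{\left(5 + 0\right) 6}{6} = - \frac{5}{6} + \frac{5 \cdot 6}{6} = - \frac{5}{6} + \frac{1}{6} \cdot 30 = - \frac{5}{6} + 5 = \frac{25}{6} \approx 4.1667$)
$P{\left(K,m \right)} = \frac{25}{6}$
$f = \frac{25}{6} \approx 4.1667$
$\frac{f}{\frac{1}{-967 - 804}} = \frac{25}{6 \frac{1}{-967 - 804}} = \frac{25}{6 \frac{1}{-1771}} = \frac{25}{6 \left(- \frac{1}{1771}\right)} = \frac{25}{6} \left(-1771\right) = - \frac{44275}{6}$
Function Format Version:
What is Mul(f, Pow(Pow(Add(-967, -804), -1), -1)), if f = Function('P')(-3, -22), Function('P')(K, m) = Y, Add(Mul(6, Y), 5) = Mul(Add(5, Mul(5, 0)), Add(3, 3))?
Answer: Rational(-44275, 6) ≈ -7379.2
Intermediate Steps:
Y = Rational(25, 6) (Y = Add(Rational(-5, 6), Mul(Rational(1, 6), Mul(Add(5, Mul(5, 0)), Add(3, 3)))) = Add(Rational(-5, 6), Mul(Rational(1, 6), Mul(Add(5, 0), 6))) = Add(Rational(-5, 6), Mul(Rational(1, 6), Mul(5, 6))) = Add(Rational(-5, 6), Mul(Rational(1, 6), 30)) = Add(Rational(-5, 6), 5) = Rational(25, 6) ≈ 4.1667)
Function('P')(K, m) = Rational(25, 6)
f = Rational(25, 6) ≈ 4.1667
Mul(f, Pow(Pow(Add(-967, -804), -1), -1)) = Mul(Rational(25, 6), Pow(Pow(Add(-967, -804), -1), -1)) = Mul(Rational(25, 6), Pow(Pow(-1771, -1), -1)) = Mul(Rational(25, 6), Pow(Rational(-1, 1771), -1)) = Mul(Rational(25, 6), -1771) = Rational(-44275, 6)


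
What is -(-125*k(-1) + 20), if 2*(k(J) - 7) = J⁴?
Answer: 1835/2 ≈ 917.50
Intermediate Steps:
k(J) = 7 + J⁴/2
-(-125*k(-1) + 20) = -(-125*(7 + (½)*(-1)⁴) + 20) = -(-125*(7 + (½)*1) + 20) = -(-125*(7 + ½) + 20) = -(-125*15/2 + 20) = -(-1875/2 + 20) = -1*(-1835/2) = 1835/2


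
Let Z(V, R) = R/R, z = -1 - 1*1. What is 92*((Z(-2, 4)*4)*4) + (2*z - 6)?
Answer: 1462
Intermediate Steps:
z = -2 (z = -1 - 1 = -2)
Z(V, R) = 1
92*((Z(-2, 4)*4)*4) + (2*z - 6) = 92*((1*4)*4) + (2*(-2) - 6) = 92*(4*4) + (-4 - 6) = 92*16 - 10 = 1472 - 10 = 1462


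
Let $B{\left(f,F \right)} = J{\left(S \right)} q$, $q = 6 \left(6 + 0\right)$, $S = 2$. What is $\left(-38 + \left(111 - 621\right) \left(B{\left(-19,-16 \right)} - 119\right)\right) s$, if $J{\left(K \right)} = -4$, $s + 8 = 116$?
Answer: $14481936$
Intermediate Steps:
$s = 108$ ($s = -8 + 116 = 108$)
$q = 36$ ($q = 6 \cdot 6 = 36$)
$B{\left(f,F \right)} = -144$ ($B{\left(f,F \right)} = \left(-4\right) 36 = -144$)
$\left(-38 + \left(111 - 621\right) \left(B{\left(-19,-16 \right)} - 119\right)\right) s = \left(-38 + \left(111 - 621\right) \left(-144 - 119\right)\right) 108 = \left(-38 - -134130\right) 108 = \left(-38 + 134130\right) 108 = 134092 \cdot 108 = 14481936$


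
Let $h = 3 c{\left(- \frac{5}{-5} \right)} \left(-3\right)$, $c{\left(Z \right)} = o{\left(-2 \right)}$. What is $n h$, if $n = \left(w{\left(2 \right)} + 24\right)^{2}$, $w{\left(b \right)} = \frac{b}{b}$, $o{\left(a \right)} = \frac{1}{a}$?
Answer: $\frac{5625}{2} \approx 2812.5$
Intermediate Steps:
$c{\left(Z \right)} = - \frac{1}{2}$ ($c{\left(Z \right)} = \frac{1}{-2} = - \frac{1}{2}$)
$w{\left(b \right)} = 1$
$n = 625$ ($n = \left(1 + 24\right)^{2} = 25^{2} = 625$)
$h = \frac{9}{2}$ ($h = 3 \left(- \frac{1}{2}\right) \left(-3\right) = \left(- \frac{3}{2}\right) \left(-3\right) = \frac{9}{2} \approx 4.5$)
$n h = 625 \cdot \frac{9}{2} = \frac{5625}{2}$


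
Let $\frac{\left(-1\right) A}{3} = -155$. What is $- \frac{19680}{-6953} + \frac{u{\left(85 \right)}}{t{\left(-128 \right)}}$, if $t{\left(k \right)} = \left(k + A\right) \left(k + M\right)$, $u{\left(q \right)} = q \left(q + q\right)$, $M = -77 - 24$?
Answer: $\frac{1418293790}{536583869} \approx 2.6432$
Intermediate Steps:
$A = 465$ ($A = \left(-3\right) \left(-155\right) = 465$)
$M = -101$
$u{\left(q \right)} = 2 q^{2}$ ($u{\left(q \right)} = q 2 q = 2 q^{2}$)
$t{\left(k \right)} = \left(-101 + k\right) \left(465 + k\right)$ ($t{\left(k \right)} = \left(k + 465\right) \left(k - 101\right) = \left(465 + k\right) \left(-101 + k\right) = \left(-101 + k\right) \left(465 + k\right)$)
$- \frac{19680}{-6953} + \frac{u{\left(85 \right)}}{t{\left(-128 \right)}} = - \frac{19680}{-6953} + \frac{2 \cdot 85^{2}}{-46965 + \left(-128\right)^{2} + 364 \left(-128\right)} = \left(-19680\right) \left(- \frac{1}{6953}\right) + \frac{2 \cdot 7225}{-46965 + 16384 - 46592} = \frac{19680}{6953} + \frac{14450}{-77173} = \frac{19680}{6953} + 14450 \left(- \frac{1}{77173}\right) = \frac{19680}{6953} - \frac{14450}{77173} = \frac{1418293790}{536583869}$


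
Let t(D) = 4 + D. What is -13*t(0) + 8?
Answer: -44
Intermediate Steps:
-13*t(0) + 8 = -13*(4 + 0) + 8 = -13*4 + 8 = -52 + 8 = -44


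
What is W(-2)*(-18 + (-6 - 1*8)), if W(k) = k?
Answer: 64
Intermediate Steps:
W(-2)*(-18 + (-6 - 1*8)) = -2*(-18 + (-6 - 1*8)) = -2*(-18 + (-6 - 8)) = -2*(-18 - 14) = -2*(-32) = 64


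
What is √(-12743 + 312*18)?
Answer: I*√7127 ≈ 84.422*I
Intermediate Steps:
√(-12743 + 312*18) = √(-12743 + 5616) = √(-7127) = I*√7127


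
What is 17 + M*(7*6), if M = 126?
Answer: 5309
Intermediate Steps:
17 + M*(7*6) = 17 + 126*(7*6) = 17 + 126*42 = 17 + 5292 = 5309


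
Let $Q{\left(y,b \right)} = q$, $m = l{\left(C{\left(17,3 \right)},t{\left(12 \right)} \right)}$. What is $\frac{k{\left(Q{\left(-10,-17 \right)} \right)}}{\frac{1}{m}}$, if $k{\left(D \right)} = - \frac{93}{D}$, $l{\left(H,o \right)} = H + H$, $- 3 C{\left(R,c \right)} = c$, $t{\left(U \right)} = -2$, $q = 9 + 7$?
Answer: $\frac{93}{8} \approx 11.625$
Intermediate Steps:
$q = 16$
$C{\left(R,c \right)} = - \frac{c}{3}$
$l{\left(H,o \right)} = 2 H$
$m = -2$ ($m = 2 \left(\left(- \frac{1}{3}\right) 3\right) = 2 \left(-1\right) = -2$)
$Q{\left(y,b \right)} = 16$
$\frac{k{\left(Q{\left(-10,-17 \right)} \right)}}{\frac{1}{m}} = \frac{\left(-93\right) \frac{1}{16}}{\frac{1}{-2}} = \frac{\left(-93\right) \frac{1}{16}}{- \frac{1}{2}} = \left(- \frac{93}{16}\right) \left(-2\right) = \frac{93}{8}$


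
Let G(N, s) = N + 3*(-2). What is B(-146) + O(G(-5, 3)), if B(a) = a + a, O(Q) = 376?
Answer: 84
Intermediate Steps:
G(N, s) = -6 + N (G(N, s) = N - 6 = -6 + N)
B(a) = 2*a
B(-146) + O(G(-5, 3)) = 2*(-146) + 376 = -292 + 376 = 84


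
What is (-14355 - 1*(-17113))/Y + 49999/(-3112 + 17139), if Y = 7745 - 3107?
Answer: 135290914/32528613 ≈ 4.1591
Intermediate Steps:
Y = 4638
(-14355 - 1*(-17113))/Y + 49999/(-3112 + 17139) = (-14355 - 1*(-17113))/4638 + 49999/(-3112 + 17139) = (-14355 + 17113)*(1/4638) + 49999/14027 = 2758*(1/4638) + 49999*(1/14027) = 1379/2319 + 49999/14027 = 135290914/32528613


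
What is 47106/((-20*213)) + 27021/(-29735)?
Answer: -50526879/4222370 ≈ -11.966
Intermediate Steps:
47106/((-20*213)) + 27021/(-29735) = 47106/(-4260) + 27021*(-1/29735) = 47106*(-1/4260) - 27021/29735 = -7851/710 - 27021/29735 = -50526879/4222370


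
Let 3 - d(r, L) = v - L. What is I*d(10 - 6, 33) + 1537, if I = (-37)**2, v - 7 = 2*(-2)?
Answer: 46714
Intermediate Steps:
v = 3 (v = 7 + 2*(-2) = 7 - 4 = 3)
d(r, L) = L (d(r, L) = 3 - (3 - L) = 3 + (-3 + L) = L)
I = 1369
I*d(10 - 6, 33) + 1537 = 1369*33 + 1537 = 45177 + 1537 = 46714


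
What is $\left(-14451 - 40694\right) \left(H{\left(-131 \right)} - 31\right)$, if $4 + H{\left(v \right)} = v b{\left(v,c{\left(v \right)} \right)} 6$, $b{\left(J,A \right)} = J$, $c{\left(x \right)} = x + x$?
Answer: $-5676129995$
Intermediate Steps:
$c{\left(x \right)} = 2 x$
$H{\left(v \right)} = -4 + 6 v^{2}$ ($H{\left(v \right)} = -4 + v v 6 = -4 + v^{2} \cdot 6 = -4 + 6 v^{2}$)
$\left(-14451 - 40694\right) \left(H{\left(-131 \right)} - 31\right) = \left(-14451 - 40694\right) \left(\left(-4 + 6 \left(-131\right)^{2}\right) - 31\right) = - 55145 \left(\left(-4 + 6 \cdot 17161\right) - 31\right) = - 55145 \left(\left(-4 + 102966\right) - 31\right) = - 55145 \left(102962 - 31\right) = \left(-55145\right) 102931 = -5676129995$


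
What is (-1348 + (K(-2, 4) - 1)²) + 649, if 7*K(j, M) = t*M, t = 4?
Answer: -34170/49 ≈ -697.35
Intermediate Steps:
K(j, M) = 4*M/7 (K(j, M) = (4*M)/7 = 4*M/7)
(-1348 + (K(-2, 4) - 1)²) + 649 = (-1348 + ((4/7)*4 - 1)²) + 649 = (-1348 + (16/7 - 1)²) + 649 = (-1348 + (9/7)²) + 649 = (-1348 + 81/49) + 649 = -65971/49 + 649 = -34170/49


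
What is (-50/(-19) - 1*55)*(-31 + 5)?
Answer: 25870/19 ≈ 1361.6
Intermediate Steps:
(-50/(-19) - 1*55)*(-31 + 5) = (-50*(-1/19) - 55)*(-26) = (50/19 - 55)*(-26) = -995/19*(-26) = 25870/19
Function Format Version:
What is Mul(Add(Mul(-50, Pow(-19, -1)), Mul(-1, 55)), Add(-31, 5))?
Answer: Rational(25870, 19) ≈ 1361.6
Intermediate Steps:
Mul(Add(Mul(-50, Pow(-19, -1)), Mul(-1, 55)), Add(-31, 5)) = Mul(Add(Mul(-50, Rational(-1, 19)), -55), -26) = Mul(Add(Rational(50, 19), -55), -26) = Mul(Rational(-995, 19), -26) = Rational(25870, 19)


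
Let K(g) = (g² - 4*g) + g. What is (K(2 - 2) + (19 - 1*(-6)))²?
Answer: 625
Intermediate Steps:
K(g) = g² - 3*g
(K(2 - 2) + (19 - 1*(-6)))² = ((2 - 2)*(-3 + (2 - 2)) + (19 - 1*(-6)))² = (0*(-3 + 0) + (19 + 6))² = (0*(-3) + 25)² = (0 + 25)² = 25² = 625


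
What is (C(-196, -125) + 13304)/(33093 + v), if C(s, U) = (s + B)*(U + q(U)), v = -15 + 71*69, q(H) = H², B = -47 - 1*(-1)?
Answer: -3737696/37977 ≈ -98.420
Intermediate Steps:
B = -46 (B = -47 + 1 = -46)
v = 4884 (v = -15 + 4899 = 4884)
C(s, U) = (-46 + s)*(U + U²) (C(s, U) = (s - 46)*(U + U²) = (-46 + s)*(U + U²))
(C(-196, -125) + 13304)/(33093 + v) = (-125*(-46 - 196 - 46*(-125) - 125*(-196)) + 13304)/(33093 + 4884) = (-125*(-46 - 196 + 5750 + 24500) + 13304)/37977 = (-125*30008 + 13304)*(1/37977) = (-3751000 + 13304)*(1/37977) = -3737696*1/37977 = -3737696/37977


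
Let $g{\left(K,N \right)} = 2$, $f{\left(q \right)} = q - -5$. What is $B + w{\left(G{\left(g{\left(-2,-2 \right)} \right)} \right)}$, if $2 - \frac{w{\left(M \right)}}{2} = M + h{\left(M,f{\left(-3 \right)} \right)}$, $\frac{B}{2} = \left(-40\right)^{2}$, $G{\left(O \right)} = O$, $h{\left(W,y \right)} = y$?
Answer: $3196$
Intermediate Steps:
$f{\left(q \right)} = 5 + q$ ($f{\left(q \right)} = q + 5 = 5 + q$)
$B = 3200$ ($B = 2 \left(-40\right)^{2} = 2 \cdot 1600 = 3200$)
$w{\left(M \right)} = - 2 M$ ($w{\left(M \right)} = 4 - 2 \left(M + \left(5 - 3\right)\right) = 4 - 2 \left(M + 2\right) = 4 - 2 \left(2 + M\right) = 4 - \left(4 + 2 M\right) = - 2 M$)
$B + w{\left(G{\left(g{\left(-2,-2 \right)} \right)} \right)} = 3200 - 4 = 3196$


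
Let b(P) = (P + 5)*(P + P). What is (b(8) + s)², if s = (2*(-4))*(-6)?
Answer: 65536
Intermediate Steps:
b(P) = 2*P*(5 + P) (b(P) = (5 + P)*(2*P) = 2*P*(5 + P))
s = 48 (s = -8*(-6) = 48)
(b(8) + s)² = (2*8*(5 + 8) + 48)² = (2*8*13 + 48)² = (208 + 48)² = 256² = 65536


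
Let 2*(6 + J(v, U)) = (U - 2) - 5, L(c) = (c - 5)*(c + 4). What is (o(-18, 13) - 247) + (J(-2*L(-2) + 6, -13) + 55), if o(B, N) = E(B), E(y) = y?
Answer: -226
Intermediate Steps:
L(c) = (-5 + c)*(4 + c)
o(B, N) = B
J(v, U) = -19/2 + U/2 (J(v, U) = -6 + ((U - 2) - 5)/2 = -6 + ((-2 + U) - 5)/2 = -6 + (-7 + U)/2 = -6 + (-7/2 + U/2) = -19/2 + U/2)
(o(-18, 13) - 247) + (J(-2*L(-2) + 6, -13) + 55) = (-18 - 247) + ((-19/2 + (½)*(-13)) + 55) = -265 + ((-19/2 - 13/2) + 55) = -265 + (-16 + 55) = -265 + 39 = -226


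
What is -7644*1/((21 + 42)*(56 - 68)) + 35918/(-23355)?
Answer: 200227/23355 ≈ 8.5732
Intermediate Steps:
-7644*1/((21 + 42)*(56 - 68)) + 35918/(-23355) = -7644/((-12*63)) + 35918*(-1/23355) = -7644/(-756) - 35918/23355 = -7644*(-1/756) - 35918/23355 = 91/9 - 35918/23355 = 200227/23355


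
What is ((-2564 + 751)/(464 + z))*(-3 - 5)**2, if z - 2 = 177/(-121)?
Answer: -14039872/56209 ≈ -249.78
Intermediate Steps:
z = 65/121 (z = 2 + 177/(-121) = 2 + 177*(-1/121) = 2 - 177/121 = 65/121 ≈ 0.53719)
((-2564 + 751)/(464 + z))*(-3 - 5)**2 = ((-2564 + 751)/(464 + 65/121))*(-3 - 5)**2 = -1813/56209/121*(-8)**2 = -1813*121/56209*64 = -219373/56209*64 = -14039872/56209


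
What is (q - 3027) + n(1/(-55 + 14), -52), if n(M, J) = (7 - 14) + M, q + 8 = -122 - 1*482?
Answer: -149487/41 ≈ -3646.0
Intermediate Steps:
q = -612 (q = -8 + (-122 - 1*482) = -8 + (-122 - 482) = -8 - 604 = -612)
n(M, J) = -7 + M
(q - 3027) + n(1/(-55 + 14), -52) = (-612 - 3027) + (-7 + 1/(-55 + 14)) = -3639 + (-7 + 1/(-41)) = -3639 + (-7 - 1/41) = -3639 - 288/41 = -149487/41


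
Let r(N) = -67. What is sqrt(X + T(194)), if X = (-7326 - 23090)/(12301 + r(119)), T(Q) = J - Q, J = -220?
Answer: I*sqrt(15583950582)/6117 ≈ 20.408*I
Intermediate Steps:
T(Q) = -220 - Q
X = -15208/6117 (X = (-7326 - 23090)/(12301 - 67) = -30416/12234 = -30416*1/12234 = -15208/6117 ≈ -2.4862)
sqrt(X + T(194)) = sqrt(-15208/6117 + (-220 - 1*194)) = sqrt(-15208/6117 + (-220 - 194)) = sqrt(-15208/6117 - 414) = sqrt(-2547646/6117) = I*sqrt(15583950582)/6117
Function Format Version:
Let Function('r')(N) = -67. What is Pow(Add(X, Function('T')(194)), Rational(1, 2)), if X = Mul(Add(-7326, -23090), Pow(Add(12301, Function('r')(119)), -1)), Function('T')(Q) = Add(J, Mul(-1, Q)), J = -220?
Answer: Mul(Rational(1, 6117), I, Pow(15583950582, Rational(1, 2))) ≈ Mul(20.408, I)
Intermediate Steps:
Function('T')(Q) = Add(-220, Mul(-1, Q))
X = Rational(-15208, 6117) (X = Mul(Add(-7326, -23090), Pow(Add(12301, -67), -1)) = Mul(-30416, Pow(12234, -1)) = Mul(-30416, Rational(1, 12234)) = Rational(-15208, 6117) ≈ -2.4862)
Pow(Add(X, Function('T')(194)), Rational(1, 2)) = Pow(Add(Rational(-15208, 6117), Add(-220, Mul(-1, 194))), Rational(1, 2)) = Pow(Add(Rational(-15208, 6117), Add(-220, -194)), Rational(1, 2)) = Pow(Add(Rational(-15208, 6117), -414), Rational(1, 2)) = Pow(Rational(-2547646, 6117), Rational(1, 2)) = Mul(Rational(1, 6117), I, Pow(15583950582, Rational(1, 2)))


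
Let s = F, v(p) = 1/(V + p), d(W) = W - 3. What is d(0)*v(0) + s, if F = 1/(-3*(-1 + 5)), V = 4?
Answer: -⅚ ≈ -0.83333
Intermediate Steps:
d(W) = -3 + W
v(p) = 1/(4 + p)
F = -1/12 (F = 1/(-3*4) = 1/(-12) = -1/12 ≈ -0.083333)
s = -1/12 ≈ -0.083333
d(0)*v(0) + s = (-3 + 0)/(4 + 0) - 1/12 = -3/4 - 1/12 = -3*¼ - 1/12 = -¾ - 1/12 = -⅚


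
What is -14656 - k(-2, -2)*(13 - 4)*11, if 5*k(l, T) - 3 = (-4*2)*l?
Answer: -75161/5 ≈ -15032.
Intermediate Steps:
k(l, T) = 3/5 - 8*l/5 (k(l, T) = 3/5 + ((-4*2)*l)/5 = 3/5 + (-8*l)/5 = 3/5 - 8*l/5)
-14656 - k(-2, -2)*(13 - 4)*11 = -14656 - (3/5 - 8/5*(-2))*(13 - 4)*11 = -14656 - (3/5 + 16/5)*9*11 = -14656 - (19/5)*9*11 = -14656 - 171*11/5 = -14656 - 1*1881/5 = -14656 - 1881/5 = -75161/5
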